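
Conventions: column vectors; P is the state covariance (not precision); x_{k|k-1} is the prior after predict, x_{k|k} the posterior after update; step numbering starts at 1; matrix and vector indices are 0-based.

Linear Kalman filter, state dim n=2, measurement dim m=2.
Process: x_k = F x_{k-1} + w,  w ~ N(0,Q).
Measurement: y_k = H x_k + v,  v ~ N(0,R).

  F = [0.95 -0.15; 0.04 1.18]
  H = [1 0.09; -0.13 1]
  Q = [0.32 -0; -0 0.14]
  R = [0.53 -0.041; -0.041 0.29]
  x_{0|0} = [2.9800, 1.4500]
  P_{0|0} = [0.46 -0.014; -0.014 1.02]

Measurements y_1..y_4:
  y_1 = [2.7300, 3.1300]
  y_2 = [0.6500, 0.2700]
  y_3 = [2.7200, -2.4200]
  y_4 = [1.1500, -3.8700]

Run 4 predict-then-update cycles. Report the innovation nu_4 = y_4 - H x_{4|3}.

innov = [-0.8358, -3.2941]

step 1: x^-=[2.6135, 1.8302]  P^-=[0.7621 -0.1787; -0.1787 1.5597]  S=[1.2726 -0.1763; -0.1763 1.9090]  K=[0.5734 -0.0925; 0.0859 0.8371]  nu=[-0.0482, 1.6396]  x^+=[2.4341, 3.1985]  P^+=[0.3086 -0.0102; -0.0102 0.2379]
step 2: x^-=[1.8326, 3.8716]  P^-=[0.6068 -0.0418; -0.0418 0.4708]  S=[1.1331 -0.1188; -0.1188 0.7819]  K=[0.5244 -0.0746; 0.0654 0.6190]  nu=[-1.5311, -3.3634]  x^+=[1.2808, 1.6896]  P^+=[0.2816 -0.0065; -0.0065 0.1760]
step 3: x^-=[0.9634, 2.0449]  P^-=[0.5799 -0.0277; -0.0277 0.3849]  S=[1.1081 -0.1092; -0.1092 0.6919]  K=[0.5144 -0.0679; 0.0625 0.5713]  nu=[1.5726, -4.3397]  x^+=[2.0670, -0.3362]  P^+=[0.2759 -0.0049; -0.0049 0.1625]
step 4: x^-=[2.0141, -0.3140]  P^-=[0.5740 -0.0238; -0.0238 0.3662]  S=[1.1027 -0.1061; -0.1061 0.6721]  K=[0.5123 -0.0655; 0.0622 0.5593]  nu=[-0.8358, -3.2941]  x^+=[1.8015, -2.2084]  P^+=[0.2746 -0.0043; -0.0043 0.1591]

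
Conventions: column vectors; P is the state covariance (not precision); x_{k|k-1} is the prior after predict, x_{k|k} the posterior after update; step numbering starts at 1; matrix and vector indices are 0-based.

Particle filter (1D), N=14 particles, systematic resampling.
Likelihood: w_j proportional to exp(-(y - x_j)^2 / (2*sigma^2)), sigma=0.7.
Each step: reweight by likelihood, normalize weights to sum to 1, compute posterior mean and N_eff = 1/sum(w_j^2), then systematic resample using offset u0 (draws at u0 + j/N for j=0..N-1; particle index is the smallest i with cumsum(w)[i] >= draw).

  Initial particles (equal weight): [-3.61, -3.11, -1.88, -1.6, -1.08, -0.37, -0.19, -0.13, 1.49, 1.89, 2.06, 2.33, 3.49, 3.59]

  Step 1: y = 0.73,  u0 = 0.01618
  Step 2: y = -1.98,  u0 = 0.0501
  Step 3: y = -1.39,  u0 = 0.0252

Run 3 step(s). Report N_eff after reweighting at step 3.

step 1: w=[0.0000, 0.0000, 0.0004, 0.0017, 0.0156, 0.1282, 0.1858, 0.2072, 0.2444, 0.1116, 0.0725, 0.0323, 0.0002, 0.0001]  mean=0.6708  Neff=5.7935  idx=[4, 5, 6, 6, 6, 7, 7, 7, 8, 8, 8, 9, 9, 10]
step 2: w=[0.6129, 0.0995, 0.0533, 0.0533, 0.0533, 0.0426, 0.0426, 0.0426, 0.0000, 0.0000, 0.0000, 0.0000, 0.0000, 0.0000]  mean=-0.7457  Neff=2.5033  idx=[0, 0, 0, 0, 0, 0, 0, 0, 1, 1, 2, 4, 5, 7]
step 3: w=[0.1030, 0.1030, 0.1030, 0.1030, 0.1030, 0.1030, 0.1030, 0.1030, 0.0393, 0.0393, 0.0261, 0.0261, 0.0225, 0.0225]  mean=-0.9349  Neff=11.0660  idx=[0, 0, 1, 2, 3, 3, 4, 5, 5, 6, 7, 7, 9, 11]

N_eff = 11.0660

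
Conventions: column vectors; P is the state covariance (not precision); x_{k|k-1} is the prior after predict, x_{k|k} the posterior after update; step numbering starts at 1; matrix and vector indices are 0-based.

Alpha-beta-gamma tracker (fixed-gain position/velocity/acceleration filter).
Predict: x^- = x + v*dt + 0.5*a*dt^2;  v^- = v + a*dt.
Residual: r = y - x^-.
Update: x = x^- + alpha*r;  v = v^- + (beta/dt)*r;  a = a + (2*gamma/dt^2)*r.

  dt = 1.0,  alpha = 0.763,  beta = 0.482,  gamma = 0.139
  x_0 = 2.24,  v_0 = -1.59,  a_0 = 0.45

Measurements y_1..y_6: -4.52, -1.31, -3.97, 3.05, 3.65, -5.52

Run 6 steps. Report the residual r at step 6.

step 1: x_pred=0.8750  r=-5.3950  x^+=-3.2414  v^+=-3.7404  a^+=-1.0498
step 2: x_pred=-7.5067  r=6.1967  x^+=-2.7786  v^+=-1.8034  a^+=0.6729
step 3: x_pred=-4.2456  r=0.2756  x^+=-4.0353  v^+=-0.9977  a^+=0.7495
step 4: x_pred=-4.6583  r=7.7083  x^+=1.2231  v^+=3.4672  a^+=2.8924
step 5: x_pred=6.1365  r=-2.4865  x^+=4.2393  v^+=5.1611  a^+=2.2011
step 6: x_pred=10.5009  r=-16.0209  x^+=-1.7230  v^+=-0.3599  a^+=-2.2527

resid = -16.0209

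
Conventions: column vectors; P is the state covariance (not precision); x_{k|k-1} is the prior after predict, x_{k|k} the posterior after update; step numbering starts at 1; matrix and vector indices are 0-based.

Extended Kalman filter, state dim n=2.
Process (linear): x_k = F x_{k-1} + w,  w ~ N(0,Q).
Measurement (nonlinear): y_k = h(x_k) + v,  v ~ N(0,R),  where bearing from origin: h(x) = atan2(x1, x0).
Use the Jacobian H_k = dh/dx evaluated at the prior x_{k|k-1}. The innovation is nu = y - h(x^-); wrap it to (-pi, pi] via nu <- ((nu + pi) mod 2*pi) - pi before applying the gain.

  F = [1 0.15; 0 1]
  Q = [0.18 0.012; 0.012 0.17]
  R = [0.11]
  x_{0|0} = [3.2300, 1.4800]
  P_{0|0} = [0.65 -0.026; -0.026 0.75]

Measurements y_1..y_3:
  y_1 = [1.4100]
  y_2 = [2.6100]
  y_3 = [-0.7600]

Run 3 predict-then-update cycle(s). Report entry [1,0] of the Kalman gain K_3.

K[1,0] = 0.1467

step 1: x^-=[3.4520, 1.4800]  P^-=[0.8391 0.0985; 0.0985 0.9200]  H_jac=[-0.1049 0.2447]  S=[0.1693]  K=[-0.3777; 1.2690]  nu=[1.0050]  x^+=[3.0725, 2.7553]  P^+=[0.8149 0.1796; 0.1796 0.6474]
step 2: x^-=[3.4857, 2.7553]  P^-=[1.0634 0.2887; 0.2887 0.8174]  H_jac=[-0.1396 0.1766]  S=[0.1420]  K=[-0.6863; 0.7328]  nu=[1.9411]  x^+=[2.1536, 4.1777]  P^+=[0.9965 0.3601; 0.3601 0.7412]
step 3: x^-=[2.7802, 4.1777]  P^-=[1.3012 0.4833; 0.4833 0.9112]  H_jac=[-0.1659 0.1104]  S=[0.1392]  K=[-1.1673; 0.1467]  nu=[-1.7436]  x^+=[4.8156, 3.9220]  P^+=[1.1115 0.5071; 0.5071 0.9082]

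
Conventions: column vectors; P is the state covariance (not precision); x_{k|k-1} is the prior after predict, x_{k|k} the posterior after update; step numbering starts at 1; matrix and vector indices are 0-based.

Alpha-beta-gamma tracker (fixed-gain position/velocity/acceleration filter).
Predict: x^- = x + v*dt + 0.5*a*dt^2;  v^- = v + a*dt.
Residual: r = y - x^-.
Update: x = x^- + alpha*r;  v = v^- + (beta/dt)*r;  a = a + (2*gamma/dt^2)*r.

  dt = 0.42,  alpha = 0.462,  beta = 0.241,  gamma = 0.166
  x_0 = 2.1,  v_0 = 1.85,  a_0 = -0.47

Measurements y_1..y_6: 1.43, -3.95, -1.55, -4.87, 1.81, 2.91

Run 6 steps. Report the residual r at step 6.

resid = 9.6439

step 1: x_pred=2.8355  r=-1.4055  x^+=2.1862  v^+=0.8461  a^+=-3.1154
step 2: x_pred=2.2668  r=-6.2168  x^+=-0.6054  v^+=-4.0296  a^+=-14.8158
step 3: x_pred=-3.6046  r=2.0546  x^+=-2.6554  v^+=-9.0733  a^+=-10.9490
step 4: x_pred=-7.4319  r=2.5619  x^+=-6.2483  v^+=-12.2019  a^+=-6.1273
step 5: x_pred=-11.9135  r=13.7235  x^+=-5.5732  v^+=-6.9007  a^+=19.7015
step 6: x_pred=-6.7339  r=9.6439  x^+=-2.2784  v^+=6.9077  a^+=37.8520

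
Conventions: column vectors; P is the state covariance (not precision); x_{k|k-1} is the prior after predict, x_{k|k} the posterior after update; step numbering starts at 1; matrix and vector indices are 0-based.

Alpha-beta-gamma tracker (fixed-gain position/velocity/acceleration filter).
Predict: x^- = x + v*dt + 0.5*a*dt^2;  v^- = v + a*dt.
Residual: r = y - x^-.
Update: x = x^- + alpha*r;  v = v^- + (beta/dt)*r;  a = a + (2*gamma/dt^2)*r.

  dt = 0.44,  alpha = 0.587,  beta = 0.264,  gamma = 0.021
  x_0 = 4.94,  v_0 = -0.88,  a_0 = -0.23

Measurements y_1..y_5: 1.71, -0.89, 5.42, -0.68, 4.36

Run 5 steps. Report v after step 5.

v_post = 0.5344

step 1: x_pred=4.5305  r=-2.8205  x^+=2.8749  v^+=-2.6735  a^+=-0.8419
step 2: x_pred=1.6170  r=-2.5070  x^+=0.1454  v^+=-4.5482  a^+=-1.3858
step 3: x_pred=-1.9899  r=7.4099  x^+=2.3597  v^+=-0.7120  a^+=0.2218
step 4: x_pred=2.0679  r=-2.7479  x^+=0.4549  v^+=-2.2631  a^+=-0.3744
step 5: x_pred=-0.5771  r=4.9371  x^+=2.3210  v^+=0.5344  a^+=0.6967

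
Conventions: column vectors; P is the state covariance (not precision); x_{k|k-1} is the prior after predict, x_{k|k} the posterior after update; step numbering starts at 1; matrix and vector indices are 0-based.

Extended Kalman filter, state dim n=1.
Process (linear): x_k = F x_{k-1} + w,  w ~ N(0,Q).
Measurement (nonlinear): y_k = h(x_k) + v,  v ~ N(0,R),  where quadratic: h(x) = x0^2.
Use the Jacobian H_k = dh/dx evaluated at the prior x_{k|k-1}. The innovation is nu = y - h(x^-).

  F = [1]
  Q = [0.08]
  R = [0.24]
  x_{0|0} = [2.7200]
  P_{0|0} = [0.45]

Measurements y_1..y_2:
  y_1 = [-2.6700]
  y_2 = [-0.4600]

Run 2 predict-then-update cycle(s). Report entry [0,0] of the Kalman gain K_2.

K[0,0] = 0.3017

step 1: x^-=[2.7200]  P^-=[0.5300]  H_jac=[5.4400]  S=[15.9246]  K=[0.1811]  nu=[-10.0684]  x^+=[0.8971]  P^+=[0.0080]
step 2: x^-=[0.8971]  P^-=[0.0880]  H_jac=[1.7942]  S=[0.5232]  K=[0.3017]  nu=[-1.2648]  x^+=[0.5155]  P^+=[0.0404]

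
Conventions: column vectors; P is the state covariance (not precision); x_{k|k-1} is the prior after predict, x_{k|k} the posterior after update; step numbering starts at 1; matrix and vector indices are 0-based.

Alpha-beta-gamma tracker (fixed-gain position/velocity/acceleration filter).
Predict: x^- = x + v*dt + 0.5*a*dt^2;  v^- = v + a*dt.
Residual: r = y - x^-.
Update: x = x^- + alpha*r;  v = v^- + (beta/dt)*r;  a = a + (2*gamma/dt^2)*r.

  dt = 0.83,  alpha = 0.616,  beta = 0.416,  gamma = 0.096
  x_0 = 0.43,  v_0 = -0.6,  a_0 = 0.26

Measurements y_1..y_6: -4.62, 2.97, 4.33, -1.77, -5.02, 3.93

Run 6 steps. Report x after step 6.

step 1: x_pred=0.0216  r=-4.6416  x^+=-2.8376  v^+=-2.7106  a^+=-1.0336
step 2: x_pred=-5.4434  r=8.4134  x^+=-0.2608  v^+=0.6484  a^+=1.3112
step 3: x_pred=0.7291  r=3.6009  x^+=2.9472  v^+=3.5415  a^+=2.3148
step 4: x_pred=6.6841  r=-8.4541  x^+=1.4764  v^+=1.2256  a^+=-0.0413
step 5: x_pred=2.4794  r=-7.4994  x^+=-2.1402  v^+=-2.5674  a^+=-2.1315
step 6: x_pred=-5.0054  r=8.9354  x^+=0.4988  v^+=0.1419  a^+=0.3589

x_post = 0.4988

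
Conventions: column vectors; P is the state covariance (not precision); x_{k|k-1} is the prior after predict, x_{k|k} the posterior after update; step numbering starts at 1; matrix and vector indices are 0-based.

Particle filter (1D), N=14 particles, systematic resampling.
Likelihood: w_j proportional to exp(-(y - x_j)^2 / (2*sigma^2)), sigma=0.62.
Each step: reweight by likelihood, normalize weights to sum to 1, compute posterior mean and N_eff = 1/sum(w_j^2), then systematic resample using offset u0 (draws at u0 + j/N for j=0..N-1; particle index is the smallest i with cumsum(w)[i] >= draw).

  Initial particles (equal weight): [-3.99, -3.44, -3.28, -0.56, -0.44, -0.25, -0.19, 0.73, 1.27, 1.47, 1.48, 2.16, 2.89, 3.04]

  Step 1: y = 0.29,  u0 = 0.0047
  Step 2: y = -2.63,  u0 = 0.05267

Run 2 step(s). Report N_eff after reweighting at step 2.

N_eff = 5.2291

step 1: w=[0.0000, 0.0000, 0.0000, 0.1052, 0.1347, 0.1843, 0.1996, 0.2094, 0.0772, 0.0440, 0.0427, 0.0029, 0.0000, 0.0000]  mean=0.1830  Neff=6.3866  idx=[3, 3, 4, 4, 5, 5, 6, 6, 6, 7, 7, 7, 8, 9]
step 2: w=[0.2700, 0.2700, 0.1389, 0.1389, 0.0449, 0.0449, 0.0308, 0.0308, 0.0308, 0.0000, 0.0000, 0.0000, 0.0000, 0.0000]  mean=-0.4645  Neff=5.2291  idx=[0, 0, 0, 0, 1, 1, 1, 2, 2, 3, 3, 4, 6, 8]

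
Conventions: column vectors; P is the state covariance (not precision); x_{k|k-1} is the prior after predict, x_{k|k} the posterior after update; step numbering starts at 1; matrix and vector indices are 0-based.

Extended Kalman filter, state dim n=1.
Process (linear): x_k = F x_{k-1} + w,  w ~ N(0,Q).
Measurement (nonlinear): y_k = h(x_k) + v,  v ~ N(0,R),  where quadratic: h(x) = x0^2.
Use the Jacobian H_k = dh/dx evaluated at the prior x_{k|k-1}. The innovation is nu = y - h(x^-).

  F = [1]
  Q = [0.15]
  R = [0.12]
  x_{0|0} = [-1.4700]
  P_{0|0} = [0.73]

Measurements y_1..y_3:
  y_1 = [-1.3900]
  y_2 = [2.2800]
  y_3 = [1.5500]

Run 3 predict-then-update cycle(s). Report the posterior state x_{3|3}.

x_post = [-1.2709]

step 1: x^-=[-1.4700]  P^-=[0.8800]  H_jac=[-2.9400]  S=[7.7264]  K=[-0.3349]  nu=[-3.5509]  x^+=[-0.2810]  P^+=[0.0137]
step 2: x^-=[-0.2810]  P^-=[0.1637]  H_jac=[-0.5619]  S=[0.1717]  K=[-0.5357]  nu=[2.2011]  x^+=[-1.4601]  P^+=[0.1144]
step 3: x^-=[-1.4601]  P^-=[0.2644]  H_jac=[-2.9202]  S=[2.3746]  K=[-0.3251]  nu=[-0.5819]  x^+=[-1.2709]  P^+=[0.0134]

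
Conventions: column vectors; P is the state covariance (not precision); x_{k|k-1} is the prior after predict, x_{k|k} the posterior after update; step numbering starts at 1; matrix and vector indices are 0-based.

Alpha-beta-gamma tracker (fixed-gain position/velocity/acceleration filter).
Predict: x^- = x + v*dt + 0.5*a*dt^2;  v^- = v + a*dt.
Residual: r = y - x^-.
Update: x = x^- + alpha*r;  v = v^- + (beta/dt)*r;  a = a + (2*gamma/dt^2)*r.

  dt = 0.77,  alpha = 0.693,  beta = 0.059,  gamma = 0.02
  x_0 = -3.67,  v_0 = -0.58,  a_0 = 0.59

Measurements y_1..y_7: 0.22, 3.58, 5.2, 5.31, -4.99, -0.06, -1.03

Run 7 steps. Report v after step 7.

step 1: x_pred=-3.9417  r=4.1617  x^+=-1.0576  v^+=0.1932  a^+=0.8708
step 2: x_pred=-0.6507  r=4.2307  x^+=2.2812  v^+=1.1878  a^+=1.1562
step 3: x_pred=3.5386  r=1.6614  x^+=4.6899  v^+=2.2054  a^+=1.2683
step 4: x_pred=6.7641  r=-1.4541  x^+=5.7564  v^+=3.0706  a^+=1.1702
step 5: x_pred=8.4677  r=-13.4577  x^+=-0.8585  v^+=2.9405  a^+=0.2623
step 6: x_pred=1.4834  r=-1.5434  x^+=0.4138  v^+=3.0241  a^+=0.1581
step 7: x_pred=2.7893  r=-3.8193  x^+=0.1425  v^+=2.8533  a^+=-0.0995

v_post = 2.8533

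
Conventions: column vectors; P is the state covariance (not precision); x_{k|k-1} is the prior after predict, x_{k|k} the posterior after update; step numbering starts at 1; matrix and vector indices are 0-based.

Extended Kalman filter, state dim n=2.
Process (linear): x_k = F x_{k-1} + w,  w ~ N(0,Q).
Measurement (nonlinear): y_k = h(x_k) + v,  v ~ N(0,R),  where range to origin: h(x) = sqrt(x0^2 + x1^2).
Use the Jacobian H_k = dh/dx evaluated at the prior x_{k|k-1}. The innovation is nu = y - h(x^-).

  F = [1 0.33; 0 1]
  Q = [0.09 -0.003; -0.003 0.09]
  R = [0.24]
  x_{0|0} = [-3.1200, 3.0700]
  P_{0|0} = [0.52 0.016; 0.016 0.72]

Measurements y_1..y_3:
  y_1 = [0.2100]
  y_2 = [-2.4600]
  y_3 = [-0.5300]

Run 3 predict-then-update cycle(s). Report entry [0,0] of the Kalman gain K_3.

step 1: x^-=[-2.1069, 3.0700]  P^-=[0.6990 0.2506; 0.2506 0.8100]  H_jac=[-0.5658 0.8245]  S=[0.7806]  K=[-0.2420; 0.6739]  nu=[-3.5134]  x^+=[-1.2567, 0.7023]  P^+=[0.6533 0.3779; 0.3779 0.4555]
step 2: x^-=[-1.0250, 0.7023]  P^-=[1.0423 0.5252; 0.5252 0.5455]  H_jac=[-0.8249 0.5652]  S=[0.6338]  K=[-0.8882; -0.1971]  nu=[-3.7025]  x^+=[2.2637, 1.4321]  P^+=[0.5423 0.4143; 0.4143 0.5209]
step 3: x^-=[2.7363, 1.4321]  P^-=[0.9624 0.5831; 0.5831 0.6109]  H_jac=[0.8860 0.4637]  S=[1.6060]  K=[0.6993; 0.4981]  nu=[-3.6184]  x^+=[0.2059, -0.3702]  P^+=[0.1770 0.0237; 0.0237 0.2124]

K[0,0] = 0.6993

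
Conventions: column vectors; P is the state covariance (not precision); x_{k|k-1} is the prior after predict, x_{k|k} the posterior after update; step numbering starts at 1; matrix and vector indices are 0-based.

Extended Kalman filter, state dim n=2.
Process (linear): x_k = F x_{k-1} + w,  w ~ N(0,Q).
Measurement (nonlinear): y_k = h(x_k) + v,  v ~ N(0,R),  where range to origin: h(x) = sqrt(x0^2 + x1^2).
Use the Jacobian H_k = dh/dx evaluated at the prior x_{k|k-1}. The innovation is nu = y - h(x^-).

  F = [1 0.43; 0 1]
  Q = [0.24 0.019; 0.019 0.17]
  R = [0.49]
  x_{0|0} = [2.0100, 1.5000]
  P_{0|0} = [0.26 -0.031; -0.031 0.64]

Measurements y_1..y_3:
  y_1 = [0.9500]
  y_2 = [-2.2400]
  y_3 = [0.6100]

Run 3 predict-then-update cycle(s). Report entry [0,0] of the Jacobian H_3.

H_jac[0,0] = -0.6269

step 1: x^-=[2.6550, 1.5000]  P^-=[0.5917 0.2632; 0.2632 0.8100]  H_jac=[0.8707 0.4919]  S=[1.3599]  K=[0.4740; 0.4615]  nu=[-2.0994]  x^+=[1.6599, 0.5311]  P^+=[0.2861 -0.0343; -0.0343 0.5204]
step 2: x^-=[1.8883, 0.5311]  P^-=[0.5929 0.2085; 0.2085 0.6904]  H_jac=[0.9626 0.2708]  S=[1.1987]  K=[0.5232; 0.3234]  nu=[-4.2015]  x^+=[-0.3100, -0.8275]  P^+=[0.2647 0.0057; 0.0057 0.5650]
step 3: x^-=[-0.6659, -0.8275]  P^-=[0.6141 0.2676; 0.2676 0.7350]  H_jac=[-0.6269 -0.7791]  S=[1.4389]  K=[-0.4124; -0.5146]  nu=[-0.4522]  x^+=[-0.4794, -0.5949]  P^+=[0.3693 -0.0378; -0.0378 0.3540]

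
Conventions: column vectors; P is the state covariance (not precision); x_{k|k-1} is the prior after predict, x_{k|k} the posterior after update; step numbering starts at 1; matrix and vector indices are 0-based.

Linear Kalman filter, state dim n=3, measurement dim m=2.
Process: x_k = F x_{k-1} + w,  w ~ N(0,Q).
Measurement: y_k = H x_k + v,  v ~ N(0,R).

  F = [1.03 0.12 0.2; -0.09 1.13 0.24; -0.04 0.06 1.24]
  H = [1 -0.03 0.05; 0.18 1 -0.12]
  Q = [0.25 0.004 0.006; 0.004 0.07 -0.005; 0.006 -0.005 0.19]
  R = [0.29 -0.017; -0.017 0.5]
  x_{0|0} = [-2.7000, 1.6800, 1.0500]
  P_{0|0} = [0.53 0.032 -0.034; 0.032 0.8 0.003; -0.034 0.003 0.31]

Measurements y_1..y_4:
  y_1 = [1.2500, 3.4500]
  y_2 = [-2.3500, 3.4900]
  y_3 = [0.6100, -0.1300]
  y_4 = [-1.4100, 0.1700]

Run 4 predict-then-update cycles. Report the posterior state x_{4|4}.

step 1: x^-=[-2.3694, 2.3934, 1.5108]  P^-=[0.8302 0.1081 0.0260; 0.1081 1.1103 0.1502; 0.0260 0.1502 0.6740]  S=[1.1186 0.2078; 0.2078 1.6486]  K=[0.7289 0.0625; -0.0529 0.6810; 0.0420 0.0396]  nu=[3.6157, 1.6644]  x^+=[0.3700, 3.3355, 1.7284]  P^+=[0.2106 -0.0213 -0.0189; -0.0213 0.3576 0.1027; -0.0189 0.1027 0.6688]
step 2: x^-=[1.1270, 4.1506, 2.3285]  P^-=[0.4972 0.0623 0.1571; 0.0623 0.6277 0.3678; 0.1571 0.3678 1.2372]  S=[0.8018 0.1105; 0.1105 1.0890]  K=[0.6195 0.0592; 0.0019 0.5460; 0.2313 0.2039]  nu=[-3.4689, -0.5841]  x^+=[-1.0565, 3.8251, 1.4072]  P^+=[0.1776 -0.0112 0.0136; -0.0112 0.3028 0.2322; 0.0136 0.2322 1.1387]
step 3: x^-=[-0.3478, 4.7551, 2.0166]  P^-=[0.5023 0.1326 0.3373; 0.1326 0.6514 0.6827; 0.3373 0.6827 1.9754]  S=[0.8216 0.1730; 0.1730 1.0654]  K=[0.6120 0.0719; 0.0640 0.5465; 0.4201 0.4070]  nu=[0.9996, -4.5805]  x^+=[-0.0655, 2.3159, 0.5722]  P^+=[0.1739 -0.0002 0.0465; -0.0002 0.3177 0.3794; 0.0465 0.3794 1.5948]
step 4: x^-=[0.3248, 2.7602, 0.8511]  P^-=[0.5402 0.2147 0.5167; 0.2147 0.7727 1.0232; 0.5167 1.0232 2.6954]  S=[0.8734 0.2519; 0.2519 1.1385]  K=[0.6168 0.0830; 0.1104 0.5804; 0.5447 0.5758]  nu=[-1.6946, -2.5465]  x^+=[-0.9318, 1.0950, -1.5383]  P^+=[0.1743 0.0078 0.0680; 0.0078 0.3463 0.4945; 0.0680 0.4945 1.9008]

x_post = [-0.9318, 1.0950, -1.5383]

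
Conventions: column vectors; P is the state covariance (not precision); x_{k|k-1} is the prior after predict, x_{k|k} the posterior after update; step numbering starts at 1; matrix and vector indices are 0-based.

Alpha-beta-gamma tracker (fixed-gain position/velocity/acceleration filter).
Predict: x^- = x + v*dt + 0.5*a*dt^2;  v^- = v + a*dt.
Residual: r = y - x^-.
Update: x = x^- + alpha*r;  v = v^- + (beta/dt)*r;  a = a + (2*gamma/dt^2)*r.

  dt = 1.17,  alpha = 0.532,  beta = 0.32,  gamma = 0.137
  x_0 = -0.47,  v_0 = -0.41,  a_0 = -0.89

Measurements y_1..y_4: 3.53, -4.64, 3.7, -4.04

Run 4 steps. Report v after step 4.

step 1: x_pred=-1.5589  r=5.0889  x^+=1.1484  v^+=-0.0595  a^+=0.1286
step 2: x_pred=1.1668  r=-5.8068  x^+=-1.9224  v^+=-1.4972  a^+=-1.0337
step 3: x_pred=-4.3817  r=8.0817  x^+=-0.0822  v^+=-0.4963  a^+=0.5839
step 4: x_pred=-0.2632  r=-3.7768  x^+=-2.2725  v^+=-0.8461  a^+=-0.1720

v_post = -0.8461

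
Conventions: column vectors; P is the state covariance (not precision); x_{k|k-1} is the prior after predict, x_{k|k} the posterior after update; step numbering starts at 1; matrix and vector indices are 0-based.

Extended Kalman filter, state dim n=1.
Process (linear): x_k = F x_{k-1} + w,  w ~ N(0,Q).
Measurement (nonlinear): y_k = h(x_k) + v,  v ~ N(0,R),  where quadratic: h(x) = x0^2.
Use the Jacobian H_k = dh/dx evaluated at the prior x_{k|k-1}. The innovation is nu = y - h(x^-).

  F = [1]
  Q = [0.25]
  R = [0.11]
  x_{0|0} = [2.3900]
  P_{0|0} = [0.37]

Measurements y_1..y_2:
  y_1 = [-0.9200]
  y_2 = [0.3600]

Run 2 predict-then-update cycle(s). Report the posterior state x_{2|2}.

step 1: x^-=[2.3900]  P^-=[0.6200]  H_jac=[4.7800]  S=[14.2760]  K=[0.2076]  nu=[-6.6321]  x^+=[1.0132]  P^+=[0.0048]
step 2: x^-=[1.0132]  P^-=[0.2548]  H_jac=[2.0264]  S=[1.1562]  K=[0.4465]  nu=[-0.6666]  x^+=[0.7156]  P^+=[0.0242]

x_post = [0.7156]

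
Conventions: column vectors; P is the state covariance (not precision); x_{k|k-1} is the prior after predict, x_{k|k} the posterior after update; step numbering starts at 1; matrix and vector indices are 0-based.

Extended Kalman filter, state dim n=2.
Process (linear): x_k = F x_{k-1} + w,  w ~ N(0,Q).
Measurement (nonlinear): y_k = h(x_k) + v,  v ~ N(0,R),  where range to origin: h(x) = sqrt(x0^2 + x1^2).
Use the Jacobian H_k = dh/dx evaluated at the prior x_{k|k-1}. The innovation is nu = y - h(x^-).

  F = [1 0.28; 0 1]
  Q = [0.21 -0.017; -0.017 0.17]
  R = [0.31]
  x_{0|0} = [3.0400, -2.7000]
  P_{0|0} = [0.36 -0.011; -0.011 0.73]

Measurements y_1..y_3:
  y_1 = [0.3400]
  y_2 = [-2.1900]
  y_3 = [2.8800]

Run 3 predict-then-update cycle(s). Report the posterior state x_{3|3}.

x_post = [-2.3600, -1.3627]

step 1: x^-=[2.2840, -2.7000]  P^-=[0.6211 0.1764; 0.1764 0.9000]  H_jac=[0.6458 -0.7635]  S=[0.9197]  K=[0.2897; -0.6232]  nu=[-3.1965]  x^+=[1.3580, -0.7078]  P^+=[0.5439 0.3425; 0.3425 0.5428]
step 2: x^-=[1.1598, -0.7078]  P^-=[0.9882 0.4774; 0.4774 0.7128]  H_jac=[0.8536 -0.5209]  S=[0.7989]  K=[0.7446; 0.0453]  nu=[-3.5487]  x^+=[-1.4825, -0.8687]  P^+=[0.5453 0.4505; 0.4505 0.7111]
step 3: x^-=[-1.7258, -0.8687]  P^-=[1.0633 0.6326; 0.6326 0.8811]  H_jac=[-0.8932 -0.4496]  S=[1.8446]  K=[-0.6691; -0.5211]  nu=[0.9479]  x^+=[-2.3600, -1.3627]  P^+=[0.2375 -0.0106; -0.0106 0.3802]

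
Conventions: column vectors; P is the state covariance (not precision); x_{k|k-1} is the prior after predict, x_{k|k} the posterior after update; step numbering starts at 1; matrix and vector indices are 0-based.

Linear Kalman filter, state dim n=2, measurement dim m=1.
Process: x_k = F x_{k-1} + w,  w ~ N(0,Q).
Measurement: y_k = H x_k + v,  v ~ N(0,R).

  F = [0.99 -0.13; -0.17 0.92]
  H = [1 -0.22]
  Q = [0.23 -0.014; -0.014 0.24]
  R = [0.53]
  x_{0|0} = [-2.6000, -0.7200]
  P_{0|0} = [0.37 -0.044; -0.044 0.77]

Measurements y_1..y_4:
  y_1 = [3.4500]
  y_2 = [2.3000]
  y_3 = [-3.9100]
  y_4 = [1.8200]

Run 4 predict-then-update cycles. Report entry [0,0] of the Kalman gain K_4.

step 1: x^-=[-2.4804, -0.2204]  P^-=[0.6170 -0.2094; -0.2094 0.9162]  S=[1.2835]  K=[0.5166; -0.3202]  nu=[5.8819]  x^+=[0.5582, -2.1038]  P^+=[0.2744 0.0029; 0.0029 0.7846]
step 2: x^-=[0.8262, -2.0304]  P^-=[0.5115 -0.1513; -0.1513 0.9111]  S=[1.1522]  K=[0.4728; -0.3053]  nu=[1.0271]  x^+=[1.3118, -2.3440]  P^+=[0.2539 0.0150; 0.0150 0.8037]
step 3: x^-=[1.6034, -2.3795]  P^-=[0.4886 -0.1389; -0.1389 0.9229]  S=[1.1243]  K=[0.4617; -0.3041]  nu=[-6.0369]  x^+=[-1.1839, -0.5438]  P^+=[0.2489 0.0190; 0.0190 0.8189]
step 4: x^-=[-1.1014, -0.2990]  P^-=[0.4829 -0.1361; -0.1361 0.9344]  S=[1.1180]  K=[0.4587; -0.3056]  nu=[2.8556]  x^+=[0.2085, -1.1717]  P^+=[0.2476 0.0206; 0.0206 0.8300]

K[0,0] = 0.4587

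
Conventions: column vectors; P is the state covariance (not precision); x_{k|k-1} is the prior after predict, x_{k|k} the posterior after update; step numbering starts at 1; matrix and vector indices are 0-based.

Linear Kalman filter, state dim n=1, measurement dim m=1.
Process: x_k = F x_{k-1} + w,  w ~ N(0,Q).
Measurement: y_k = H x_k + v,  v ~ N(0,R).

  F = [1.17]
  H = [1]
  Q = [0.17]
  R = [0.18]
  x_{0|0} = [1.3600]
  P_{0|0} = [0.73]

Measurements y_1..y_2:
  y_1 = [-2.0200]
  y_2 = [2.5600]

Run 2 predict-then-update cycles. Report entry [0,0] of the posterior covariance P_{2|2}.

P_post[0,0] = 0.1225

step 1: x^-=[1.5912]  P^-=[1.1693]  S=[1.3493]  K=[0.8666]  nu=[-3.6112]  x^+=[-1.5383]  P^+=[0.1560]
step 2: x^-=[-1.7998]  P^-=[0.3835]  S=[0.5635]  K=[0.6806]  nu=[4.3598]  x^+=[1.1674]  P^+=[0.1225]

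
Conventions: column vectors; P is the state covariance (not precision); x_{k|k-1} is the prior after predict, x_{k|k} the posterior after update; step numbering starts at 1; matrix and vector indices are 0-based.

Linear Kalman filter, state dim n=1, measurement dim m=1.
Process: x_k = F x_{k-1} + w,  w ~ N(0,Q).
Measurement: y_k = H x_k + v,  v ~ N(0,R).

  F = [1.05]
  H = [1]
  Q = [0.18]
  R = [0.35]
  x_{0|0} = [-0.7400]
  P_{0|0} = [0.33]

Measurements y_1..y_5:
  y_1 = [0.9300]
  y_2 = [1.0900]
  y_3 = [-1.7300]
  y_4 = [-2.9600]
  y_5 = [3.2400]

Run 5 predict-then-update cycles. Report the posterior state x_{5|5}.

step 1: x^-=[-0.7770]  P^-=[0.5438]  S=[0.8938]  K=[0.6084]  nu=[1.7070]  x^+=[0.2616]  P^+=[0.2129]
step 2: x^-=[0.2747]  P^-=[0.4148]  S=[0.7648]  K=[0.5423]  nu=[0.8153]  x^+=[0.7169]  P^+=[0.1898]
step 3: x^-=[0.7527]  P^-=[0.3893]  S=[0.7393]  K=[0.5266]  nu=[-2.4827]  x^+=[-0.5546]  P^+=[0.1843]
step 4: x^-=[-0.5823]  P^-=[0.3832]  S=[0.7332]  K=[0.5226]  nu=[-2.3777]  x^+=[-1.8250]  P^+=[0.1829]
step 5: x^-=[-1.9162]  P^-=[0.3817]  S=[0.7317]  K=[0.5216]  nu=[5.1562]  x^+=[0.7735]  P^+=[0.1826]

x_post = [0.7735]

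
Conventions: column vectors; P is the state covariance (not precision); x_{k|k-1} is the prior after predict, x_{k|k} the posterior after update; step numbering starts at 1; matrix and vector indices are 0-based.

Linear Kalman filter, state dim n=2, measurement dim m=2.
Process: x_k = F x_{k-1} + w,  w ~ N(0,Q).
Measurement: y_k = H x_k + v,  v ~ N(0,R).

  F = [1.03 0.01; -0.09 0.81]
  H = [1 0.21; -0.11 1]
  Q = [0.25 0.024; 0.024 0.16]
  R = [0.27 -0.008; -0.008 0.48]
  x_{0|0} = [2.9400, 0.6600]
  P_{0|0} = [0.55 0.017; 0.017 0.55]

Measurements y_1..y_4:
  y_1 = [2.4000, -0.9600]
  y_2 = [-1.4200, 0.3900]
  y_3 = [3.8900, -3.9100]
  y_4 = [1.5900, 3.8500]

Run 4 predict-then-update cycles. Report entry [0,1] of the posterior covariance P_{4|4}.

P_post[0,1] = -0.0192

step 1: x^-=[3.0348, 0.2700]  P^-=[0.8339 -0.0084; -0.0084 0.5228]  S=[1.1234 0.0019; 0.0019 1.0148]  K=[0.7409 -0.1000; 0.0894 0.5160]  nu=[-0.6915, -0.8962]  x^+=[2.6121, -0.2542]  P^+=[0.2074 -0.0311; -0.0311 0.2435]
step 2: x^-=[2.6879, -0.4410]  P^-=[0.4694 -0.0192; -0.0192 0.3260]  S=[0.7457 -0.0099; -0.0099 0.8159]  K=[0.6230 -0.0792; 0.0714 0.4030]  nu=[-4.0153, 1.1267]  x^+=[0.0971, -0.2738]  P^+=[0.1739 -0.0239; -0.0239 0.1902]
step 3: x^-=[0.0973, -0.2305]  P^-=[0.4340 -0.0105; -0.0105 0.2897]  S=[0.7123 -0.0051; -0.0051 0.7773]  K=[0.6056 -0.0709; 0.0734 0.3747]  nu=[3.8411, -3.6688]  x^+=[2.6837, -1.3233]  P^+=[0.1684 -0.0204; -0.0204 0.1770]
step 4: x^-=[2.7509, -1.3134]  P^-=[0.4282 -0.0071; -0.0071 0.2805]  S=[0.7076 -0.0032; -0.0032 0.7672]  K=[0.6027 -0.0682; 0.0748 0.3669]  nu=[-0.8851, 5.4660]  x^+=[1.8446, 0.6259]  P^+=[0.1673 -0.0192; -0.0192 0.1734]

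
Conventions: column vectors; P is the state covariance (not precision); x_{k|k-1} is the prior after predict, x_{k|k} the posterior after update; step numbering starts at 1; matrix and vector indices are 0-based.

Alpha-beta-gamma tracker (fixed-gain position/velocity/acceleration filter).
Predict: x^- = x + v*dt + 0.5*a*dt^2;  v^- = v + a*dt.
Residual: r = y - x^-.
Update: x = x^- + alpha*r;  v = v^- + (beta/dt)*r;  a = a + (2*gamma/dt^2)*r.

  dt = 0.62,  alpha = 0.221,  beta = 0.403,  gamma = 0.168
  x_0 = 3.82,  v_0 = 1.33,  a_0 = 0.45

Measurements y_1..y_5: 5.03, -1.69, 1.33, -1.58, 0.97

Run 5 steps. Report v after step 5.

v_post = -4.5901

step 1: x_pred=4.7311  r=0.2989  x^+=4.7971  v^+=1.8033  a^+=0.7113
step 2: x_pred=6.0519  r=-7.7419  x^+=4.3409  v^+=-2.7880  a^+=-6.0558
step 3: x_pred=1.4485  r=-0.1185  x^+=1.4223  v^+=-6.6196  a^+=-6.1594
step 4: x_pred=-3.8657  r=2.2857  x^+=-3.3605  v^+=-8.9527  a^+=-4.1615
step 5: x_pred=-9.7111  r=10.6811  x^+=-7.3506  v^+=-4.5901  a^+=5.1747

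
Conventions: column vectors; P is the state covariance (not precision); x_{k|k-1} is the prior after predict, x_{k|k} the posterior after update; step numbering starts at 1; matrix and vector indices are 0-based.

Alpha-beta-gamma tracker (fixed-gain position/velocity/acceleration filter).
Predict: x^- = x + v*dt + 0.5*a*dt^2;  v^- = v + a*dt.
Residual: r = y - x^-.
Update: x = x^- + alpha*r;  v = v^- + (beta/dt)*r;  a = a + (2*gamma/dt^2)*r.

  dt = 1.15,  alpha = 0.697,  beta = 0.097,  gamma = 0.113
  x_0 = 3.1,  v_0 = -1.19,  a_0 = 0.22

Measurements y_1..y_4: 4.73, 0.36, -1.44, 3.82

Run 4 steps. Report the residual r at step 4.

step 1: x_pred=1.8770  r=2.8530  x^+=3.8655  v^+=-0.6964  a^+=0.7075
step 2: x_pred=3.5326  r=-3.1726  x^+=1.3213  v^+=-0.1503  a^+=0.1654
step 3: x_pred=1.2578  r=-2.6978  x^+=-0.6226  v^+=-0.1876  a^+=-0.2956
step 4: x_pred=-1.0338  r=4.8538  x^+=2.3493  v^+=-0.1182  a^+=0.5338

resid = 4.8538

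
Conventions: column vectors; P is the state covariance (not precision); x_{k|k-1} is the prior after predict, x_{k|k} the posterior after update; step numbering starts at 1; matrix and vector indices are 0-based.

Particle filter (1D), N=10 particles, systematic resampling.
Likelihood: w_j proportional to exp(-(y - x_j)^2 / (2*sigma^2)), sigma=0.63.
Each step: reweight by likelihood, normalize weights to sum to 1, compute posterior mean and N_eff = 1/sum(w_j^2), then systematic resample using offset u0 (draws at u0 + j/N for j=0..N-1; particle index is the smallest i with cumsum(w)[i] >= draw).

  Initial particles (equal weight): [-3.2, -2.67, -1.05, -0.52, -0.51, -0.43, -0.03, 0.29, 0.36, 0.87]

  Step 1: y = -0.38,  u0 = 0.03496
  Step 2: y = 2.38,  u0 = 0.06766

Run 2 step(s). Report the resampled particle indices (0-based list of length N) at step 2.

resampled_idx = [6, 8, 8, 8, 8, 9, 9, 9, 9, 9]

step 1: w=[0.0000, 0.0002, 0.1017, 0.1746, 0.1752, 0.1784, 0.1534, 0.1017, 0.0898, 0.0250]  mean=-0.2853  Neff=6.8537  idx=[2, 3, 3, 4, 4, 5, 6, 6, 7, 8]
step 2: w=[0.0000, 0.0022, 0.0022, 0.0024, 0.0024, 0.0042, 0.0582, 0.0582, 0.3571, 0.5131]  mean=0.2783  Neff=2.5148  idx=[6, 8, 8, 8, 8, 9, 9, 9, 9, 9]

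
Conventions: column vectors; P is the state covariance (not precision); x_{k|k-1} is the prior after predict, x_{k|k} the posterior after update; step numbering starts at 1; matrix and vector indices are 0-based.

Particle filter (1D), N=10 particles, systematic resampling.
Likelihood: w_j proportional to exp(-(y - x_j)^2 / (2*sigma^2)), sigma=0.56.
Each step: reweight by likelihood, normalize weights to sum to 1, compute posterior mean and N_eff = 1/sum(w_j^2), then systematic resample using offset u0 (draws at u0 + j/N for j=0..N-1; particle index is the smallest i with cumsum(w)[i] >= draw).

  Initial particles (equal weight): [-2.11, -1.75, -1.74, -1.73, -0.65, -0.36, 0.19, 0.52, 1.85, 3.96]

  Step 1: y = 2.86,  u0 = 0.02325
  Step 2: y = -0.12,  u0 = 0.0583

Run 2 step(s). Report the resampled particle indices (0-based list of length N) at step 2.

step 1: w=[0.0000, 0.0000, 0.0000, 0.0000, 0.0000, 0.0000, 0.0000, 0.0005, 0.5748, 0.4247]  mean=2.7454  Neff=1.9578  idx=[8, 8, 8, 8, 8, 8, 9, 9, 9, 9]
step 2: w=[0.1667, 0.1667, 0.1667, 0.1667, 0.1667, 0.1667, 0.0000, 0.0000, 0.0000, 0.0000]  mean=1.8500  Neff=6.0000  idx=[0, 0, 1, 2, 2, 3, 3, 4, 5, 5]

resampled_idx = [0, 0, 1, 2, 2, 3, 3, 4, 5, 5]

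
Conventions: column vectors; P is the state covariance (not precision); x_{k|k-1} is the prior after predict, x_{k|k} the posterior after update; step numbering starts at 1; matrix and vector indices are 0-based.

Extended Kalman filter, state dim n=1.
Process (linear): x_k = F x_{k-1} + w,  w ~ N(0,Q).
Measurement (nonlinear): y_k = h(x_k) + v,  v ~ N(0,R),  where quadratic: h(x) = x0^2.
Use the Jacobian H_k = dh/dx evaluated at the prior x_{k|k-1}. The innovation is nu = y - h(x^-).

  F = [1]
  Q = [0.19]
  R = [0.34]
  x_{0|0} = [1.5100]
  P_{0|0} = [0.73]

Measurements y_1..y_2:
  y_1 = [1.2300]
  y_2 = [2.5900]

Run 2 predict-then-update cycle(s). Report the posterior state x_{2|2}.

step 1: x^-=[1.5100]  P^-=[0.9200]  H_jac=[3.0200]  S=[8.7308]  K=[0.3182]  nu=[-1.0501]  x^+=[1.1758]  P^+=[0.0358]
step 2: x^-=[1.1758]  P^-=[0.2258]  H_jac=[2.3517]  S=[1.5889]  K=[0.3342]  nu=[1.2074]  x^+=[1.5794]  P^+=[0.0483]

x_post = [1.5794]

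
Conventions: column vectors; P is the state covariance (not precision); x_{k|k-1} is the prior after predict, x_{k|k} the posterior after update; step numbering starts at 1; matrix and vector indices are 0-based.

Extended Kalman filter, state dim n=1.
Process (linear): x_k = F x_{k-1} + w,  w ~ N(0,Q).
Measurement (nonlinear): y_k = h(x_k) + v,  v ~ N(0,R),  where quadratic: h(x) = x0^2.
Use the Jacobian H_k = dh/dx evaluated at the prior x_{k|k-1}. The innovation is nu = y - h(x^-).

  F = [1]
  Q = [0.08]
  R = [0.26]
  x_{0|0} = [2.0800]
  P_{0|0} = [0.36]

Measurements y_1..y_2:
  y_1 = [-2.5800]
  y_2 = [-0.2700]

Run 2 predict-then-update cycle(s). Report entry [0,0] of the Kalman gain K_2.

step 1: x^-=[2.0800]  P^-=[0.4400]  H_jac=[4.1600]  S=[7.8745]  K=[0.2324]  nu=[-6.9064]  x^+=[0.4746]  P^+=[0.0145]
step 2: x^-=[0.4746]  P^-=[0.0945]  H_jac=[0.9492]  S=[0.3452]  K=[0.2600]  nu=[-0.4953]  x^+=[0.3459]  P^+=[0.0712]

K[0,0] = 0.2600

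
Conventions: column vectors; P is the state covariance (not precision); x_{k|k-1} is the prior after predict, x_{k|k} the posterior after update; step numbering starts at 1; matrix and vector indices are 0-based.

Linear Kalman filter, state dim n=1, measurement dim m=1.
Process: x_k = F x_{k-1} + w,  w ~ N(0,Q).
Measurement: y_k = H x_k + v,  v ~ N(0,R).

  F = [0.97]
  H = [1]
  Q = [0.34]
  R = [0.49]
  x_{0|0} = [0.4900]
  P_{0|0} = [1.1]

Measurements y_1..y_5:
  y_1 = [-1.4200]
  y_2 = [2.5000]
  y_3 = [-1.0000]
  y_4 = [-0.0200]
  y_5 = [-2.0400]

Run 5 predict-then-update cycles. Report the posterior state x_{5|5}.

step 1: x^-=[0.4753]  P^-=[1.3750]  S=[1.8650]  K=[0.7373]  nu=[-1.8953]  x^+=[-0.9220]  P^+=[0.3613]
step 2: x^-=[-0.8944]  P^-=[0.6799]  S=[1.1699]  K=[0.5812]  nu=[3.3944]  x^+=[1.0783]  P^+=[0.2848]
step 3: x^-=[1.0460]  P^-=[0.6079]  S=[1.0979]  K=[0.5537]  nu=[-2.0460]  x^+=[-0.0869]  P^+=[0.2713]
step 4: x^-=[-0.0843]  P^-=[0.5953]  S=[1.0853]  K=[0.5485]  nu=[0.0643]  x^+=[-0.0490]  P^+=[0.2688]
step 5: x^-=[-0.0476]  P^-=[0.5929]  S=[1.0829]  K=[0.5475]  nu=[-1.9924]  x^+=[-1.1384]  P^+=[0.2683]

x_post = [-1.1384]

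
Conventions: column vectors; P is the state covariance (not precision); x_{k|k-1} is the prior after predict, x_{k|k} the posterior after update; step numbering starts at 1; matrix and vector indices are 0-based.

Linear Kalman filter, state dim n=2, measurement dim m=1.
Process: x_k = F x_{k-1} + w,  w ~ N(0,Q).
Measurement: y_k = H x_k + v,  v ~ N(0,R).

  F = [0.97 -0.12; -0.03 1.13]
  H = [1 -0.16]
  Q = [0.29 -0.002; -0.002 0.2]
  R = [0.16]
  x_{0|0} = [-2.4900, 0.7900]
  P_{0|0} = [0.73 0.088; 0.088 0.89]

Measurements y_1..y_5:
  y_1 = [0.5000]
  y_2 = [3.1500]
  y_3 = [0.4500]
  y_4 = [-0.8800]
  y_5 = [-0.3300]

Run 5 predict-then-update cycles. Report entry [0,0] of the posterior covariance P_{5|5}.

step 1: x^-=[-2.5101, 0.9674]  P^-=[0.9692 -0.0472; -0.0472 1.3311]  S=[1.1784]  K=[0.8289; -0.2208]  nu=[3.1649]  x^+=[0.1133, 0.2687]  P^+=[0.1596 0.1685; 0.1685 1.2737]
step 2: x^-=[0.0776, 0.3003]  P^-=[0.4193 0.0059; 0.0059 1.8151]  S=[0.6238]  K=[0.6706; -0.4561]  nu=[3.1204]  x^+=[2.1700, -1.1228]  P^+=[0.1388 0.1967; 0.1967 1.6854]
step 3: x^-=[2.2397, -1.3339]  P^-=[0.3990 -0.0183; -0.0183 2.3388]  S=[0.6248]  K=[0.6434; -0.6282]  nu=[-2.0031]  x^+=[0.9509, -0.0755]  P^+=[0.1404 0.2342; 0.2342 2.0923]
step 4: x^-=[0.9314, -0.1139]  P^-=[0.3977 -0.0322; -0.0322 2.8559]  S=[0.6411]  K=[0.6284; -0.7629]  nu=[-1.8297]  x^+=[-0.2183, 1.2820]  P^+=[0.1446 0.2752; 0.2752 2.4827]
step 5: x^-=[-0.3656, 1.4552]  P^-=[0.3977 -0.0403; -0.0403 3.3516]  S=[0.6564]  K=[0.6157; -0.8783]  nu=[0.2684]  x^+=[-0.2003, 1.2195]  P^+=[0.1489 0.3147; 0.3147 2.8452]

P_post[0,0] = 0.1489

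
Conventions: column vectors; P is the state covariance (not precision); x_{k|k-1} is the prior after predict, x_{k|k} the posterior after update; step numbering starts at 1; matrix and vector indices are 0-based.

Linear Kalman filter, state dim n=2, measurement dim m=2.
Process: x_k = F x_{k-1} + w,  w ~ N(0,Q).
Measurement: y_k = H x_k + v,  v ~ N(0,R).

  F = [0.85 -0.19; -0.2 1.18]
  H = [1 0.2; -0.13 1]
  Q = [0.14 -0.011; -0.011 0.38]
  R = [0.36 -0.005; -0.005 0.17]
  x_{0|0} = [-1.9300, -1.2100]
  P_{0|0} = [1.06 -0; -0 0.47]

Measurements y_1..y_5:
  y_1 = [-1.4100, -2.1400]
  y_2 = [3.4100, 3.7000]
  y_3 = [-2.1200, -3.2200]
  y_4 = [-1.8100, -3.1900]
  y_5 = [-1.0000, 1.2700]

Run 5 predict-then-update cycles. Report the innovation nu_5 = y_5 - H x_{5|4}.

step 1: x^-=[-1.4106, -1.0418]  P^-=[0.9228 -0.2966; -0.2966 1.0768]  S=[1.2073 -0.1985; -0.1985 1.3395]  K=[0.6807 -0.2101; 0.0714 0.8432]  nu=[0.2090, -1.2816]  x^+=[-0.9991, -2.1076]  P^+=[0.2475 -0.0069; -0.0069 0.1421]
step 2: x^-=[-0.4488, -2.2871]  P^-=[0.3262 -0.0922; -0.0922 0.5910]  S=[0.6730 -0.0190; -0.0190 0.7905]  K=[0.4528 -0.1594; 0.0602 0.7643]  nu=[4.3162, 5.9288]  x^+=[0.5608, 2.5040]  P^+=[0.1654 -0.0079; -0.0079 0.1286]
step 3: x^-=[0.0010, 2.8426]  P^-=[0.2667 -0.0761; -0.0761 0.5694]  S=[0.6190 0.0001; 0.0001 0.7637]  K=[0.4062 -0.1451; 0.0609 0.7585]  nu=[-2.6895, -6.0624]  x^+=[-0.2119, -1.9198]  P^+=[0.1484 -0.0074; -0.0074 0.1277]
step 4: x^-=[0.1847, -2.2230]  P^-=[0.2543 -0.0726; -0.0726 0.5672]  S=[0.6079 0.0047; 0.0047 0.7604]  K=[0.3955 -0.1414; 0.0614 0.7580]  nu=[-1.5501, -0.9430]  x^+=[-0.2950, -3.0329]  P^+=[0.1445 -0.0072; -0.0072 0.1276]
step 5: x^-=[0.3255, -3.5198]  P^-=[0.2514 -0.0717; -0.0717 0.5669]  S=[0.6053 0.0059; 0.0059 0.7598]  K=[0.3929 -0.1404; 0.0615 0.7579]  nu=[-0.6215, 4.8321]  x^+=[-0.5972, 0.1043]  P^+=[0.1436 -0.0072; -0.0072 0.1276]

innov = [-0.6215, 4.8321]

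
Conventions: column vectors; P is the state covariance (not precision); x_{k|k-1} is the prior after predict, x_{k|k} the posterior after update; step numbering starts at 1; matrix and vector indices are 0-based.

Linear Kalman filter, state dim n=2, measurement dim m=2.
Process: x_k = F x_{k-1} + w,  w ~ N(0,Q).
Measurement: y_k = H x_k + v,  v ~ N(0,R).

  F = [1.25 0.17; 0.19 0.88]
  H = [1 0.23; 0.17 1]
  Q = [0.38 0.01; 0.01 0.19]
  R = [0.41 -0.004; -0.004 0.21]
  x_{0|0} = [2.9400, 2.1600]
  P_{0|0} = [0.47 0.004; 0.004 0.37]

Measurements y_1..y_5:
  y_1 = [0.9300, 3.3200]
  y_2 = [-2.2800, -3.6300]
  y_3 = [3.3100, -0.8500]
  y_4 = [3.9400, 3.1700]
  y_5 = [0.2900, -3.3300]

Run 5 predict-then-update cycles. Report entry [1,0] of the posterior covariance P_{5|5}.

step 1: x^-=[4.0422, 2.4594]  P^-=[1.1268 0.1815; 0.1815 0.4948]  S=[1.6464 0.4900; 0.4900 0.7991]  K=[0.6982 0.0388; -0.0201 0.6701]  nu=[-3.6779, 0.1734]  x^+=[1.4811, 2.6494]  P^+=[0.2965 -0.0451; -0.0451 0.1485]
step 2: x^-=[2.3017, 2.6129]  P^-=[0.8284 0.0516; 0.0516 0.3006]  S=[1.2780 0.2596; 0.2596 0.5521]  K=[0.6486 0.0436; -0.0214 0.5704]  nu=[-5.1827, -6.6342]  x^+=[-1.3489, -1.0607]  P^+=[0.2750 -0.0402; -0.0402 0.1267]
step 3: x^-=[-1.8664, -1.1897]  P^-=[0.7963 0.0488; 0.0488 0.2846]  S=[1.2438 0.2475; 0.2475 0.5342]  K=[0.6396 0.0483; -0.0190 0.5571]  nu=[5.4501, 0.6570]  x^+=[1.6512, -0.9273]  P^+=[0.2709 -0.0385; -0.0385 0.1236]
step 4: x^-=[1.9064, -0.5023]  P^-=[0.7905 0.0493; 0.0493 0.2826]  S=[1.2381 0.2466; 0.2466 0.5322]  K=[0.6377 0.0496; -0.0183 0.5552]  nu=[2.1491, 3.3482]  x^+=[3.4431, 1.3175]  P^+=[0.2700 -0.0380; -0.0380 0.1231]
step 5: x^-=[4.5278, 1.8136]  P^-=[0.7893 0.0495; 0.0495 0.2824]  S=[1.2370 0.2465; 0.2465 0.5320]  K=[0.6373 0.0499; -0.0181 0.5550]  nu=[-4.6549, -5.9133]  x^+=[1.2662, -1.3839]  P^+=[0.2698 -0.0380; -0.0380 0.1231]

P_post[1,0] = -0.0380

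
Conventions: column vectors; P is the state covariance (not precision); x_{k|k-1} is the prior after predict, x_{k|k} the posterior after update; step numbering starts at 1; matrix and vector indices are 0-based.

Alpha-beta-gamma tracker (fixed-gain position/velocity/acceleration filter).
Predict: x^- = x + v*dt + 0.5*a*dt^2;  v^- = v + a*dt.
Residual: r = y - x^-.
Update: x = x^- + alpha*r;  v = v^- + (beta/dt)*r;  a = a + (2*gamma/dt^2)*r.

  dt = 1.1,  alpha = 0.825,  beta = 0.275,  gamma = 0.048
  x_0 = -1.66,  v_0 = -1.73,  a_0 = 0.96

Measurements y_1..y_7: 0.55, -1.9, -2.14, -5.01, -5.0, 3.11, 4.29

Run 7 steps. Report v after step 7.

v_post = 3.3210

step 1: x_pred=-2.9822  r=3.5322  x^+=-0.0681  v^+=0.2090  a^+=1.2402
step 2: x_pred=0.9122  r=-2.8122  x^+=-1.4079  v^+=0.8703  a^+=1.0171
step 3: x_pred=0.1648  r=-2.3048  x^+=-1.7367  v^+=1.4129  a^+=0.8343
step 4: x_pred=0.3223  r=-5.3323  x^+=-4.0769  v^+=0.9975  a^+=0.4112
step 5: x_pred=-2.7308  r=-2.2692  x^+=-4.6029  v^+=0.8826  a^+=0.2312
step 6: x_pred=-3.4922  r=6.6022  x^+=1.9546  v^+=2.7874  a^+=0.7550
step 7: x_pred=5.4775  r=-1.1875  x^+=4.4978  v^+=3.3210  a^+=0.6608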